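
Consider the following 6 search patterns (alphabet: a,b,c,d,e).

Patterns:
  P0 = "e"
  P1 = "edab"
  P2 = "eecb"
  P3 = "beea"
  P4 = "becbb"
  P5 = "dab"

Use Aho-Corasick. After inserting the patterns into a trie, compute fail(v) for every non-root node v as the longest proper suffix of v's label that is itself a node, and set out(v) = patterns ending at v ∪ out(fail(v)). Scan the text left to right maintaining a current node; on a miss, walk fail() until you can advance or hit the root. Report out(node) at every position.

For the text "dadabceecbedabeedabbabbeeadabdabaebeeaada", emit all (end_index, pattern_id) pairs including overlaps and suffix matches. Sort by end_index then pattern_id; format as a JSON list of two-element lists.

Construct AC machine:
Trie nodes:
  n0 'ε': b→8 d→15 e→1
  n1 'e': d→2 e→5  [P0 ends]
  n2 'ed': a→3
  n3 'eda': b→4
  n4 'edab': ·  [P1 ends]
  n5 'ee': c→6
  n6 'eec': b→7
  n7 'eecb': ·  [P2 ends]
  n8 'b': e→9
  n9 'be': c→12 e→10
  n10 'bee': a→11
  n11 'beea': ·  [P3 ends]
  n12 'bec': b→13
  n13 'becb': b→14
  n14 'becbb': ·  [P4 ends]
  n15 'd': a→16
  n16 'da': b→17
  n17 'dab': ·  [P5 ends]

BFS fail/out derivation:
  n1('e'): parent n0 fail=0; on 'e' 0 → fail=0;  out {0}∪∅={0}
  n8('b'): parent n0 fail=0; on 'b' 0 → fail=0;  out ∅∪∅=∅
  n15('d'): parent n0 fail=0; on 'd' 0 → fail=0;  out ∅∪∅=∅
  n2('ed'): parent n1 fail=0; on 'd' 0 → fail=15;  out ∅∪∅=∅
  n5('ee'): parent n1 fail=0; on 'e' 0 → fail=1;  out ∅∪{0}={0}
  n9('be'): parent n8 fail=0; on 'e' 0 → fail=1;  out ∅∪{0}={0}
  n16('da'): parent n15 fail=0; on 'a' 0 → fail=0;  out ∅∪∅=∅
  n3('eda'): parent n2 fail=15; on 'a' 15 → fail=16;  out ∅∪∅=∅
  n6('eec'): parent n5 fail=1; on 'c' 1→0 → fail=0;  out ∅∪∅=∅
  n10('bee'): parent n9 fail=1; on 'e' 1 → fail=5;  out ∅∪{0}={0}
  n12('bec'): parent n9 fail=1; on 'c' 1→0 → fail=0;  out ∅∪∅=∅
  n17('dab'): parent n16 fail=0; on 'b' 0 → fail=8;  out {5}∪∅={5}
  n4('edab'): parent n3 fail=16; on 'b' 16 → fail=17;  out {1}∪{5}={1,5}
  n7('eecb'): parent n6 fail=0; on 'b' 0 → fail=8;  out {2}∪∅={2}
  n11('beea'): parent n10 fail=5; on 'a' 5→1→0 → fail=0;  out {3}∪∅={3}
  n13('becb'): parent n12 fail=0; on 'b' 0 → fail=8;  out ∅∪∅=∅
  n14('becbb'): parent n13 fail=8; on 'b' 8→0 → fail=8;  out {4}∪∅={4}

Scan:
pos 0 'd': at 15
pos 1 'a': at 16
pos 2 'd': at 15 (via fail)
pos 3 'a': at 16
pos 4 'b': at 17  emit P5@[2:4]
pos 5 'c': at 0 (via fail)
pos 6 'e': at 1  emit P0@[6:6]
pos 7 'e': at 5  emit P0@[7:7]
pos 8 'c': at 6
pos 9 'b': at 7  emit P2@[6:9]
pos 10 'e': at 9 (via fail)  emit P0@[10:10]
pos 11 'd': at 2 (via fail)
pos 12 'a': at 3
pos 13 'b': at 4  emit P1@[10:13],P5@[11:13]
pos 14 'e': at 9 (via fail)  emit P0@[14:14]
pos 15 'e': at 10  emit P0@[15:15]
pos 16 'd': at 2 (via fail)
pos 17 'a': at 3
pos 18 'b': at 4  emit P1@[15:18],P5@[16:18]
pos 19 'b': at 8 (via fail)
pos 20 'a': at 0 (via fail)
pos 21 'b': at 8
pos 22 'b': at 8 (via fail)
pos 23 'e': at 9  emit P0@[23:23]
pos 24 'e': at 10  emit P0@[24:24]
pos 25 'a': at 11  emit P3@[22:25]
pos 26 'd': at 15 (via fail)
pos 27 'a': at 16
pos 28 'b': at 17  emit P5@[26:28]
pos 29 'd': at 15 (via fail)
pos 30 'a': at 16
pos 31 'b': at 17  emit P5@[29:31]
pos 32 'a': at 0 (via fail)
pos 33 'e': at 1  emit P0@[33:33]
pos 34 'b': at 8 (via fail)
pos 35 'e': at 9  emit P0@[35:35]
pos 36 'e': at 10  emit P0@[36:36]
pos 37 'a': at 11  emit P3@[34:37]
pos 38 'a': at 0 (via fail)
pos 39 'd': at 15
pos 40 'a': at 16

Result: [[4,5],[6,0],[7,0],[9,2],[10,0],[13,1],[13,5],[14,0],[15,0],[18,1],[18,5],[23,0],[24,0],[25,3],[28,5],[31,5],[33,0],[35,0],[36,0],[37,3]]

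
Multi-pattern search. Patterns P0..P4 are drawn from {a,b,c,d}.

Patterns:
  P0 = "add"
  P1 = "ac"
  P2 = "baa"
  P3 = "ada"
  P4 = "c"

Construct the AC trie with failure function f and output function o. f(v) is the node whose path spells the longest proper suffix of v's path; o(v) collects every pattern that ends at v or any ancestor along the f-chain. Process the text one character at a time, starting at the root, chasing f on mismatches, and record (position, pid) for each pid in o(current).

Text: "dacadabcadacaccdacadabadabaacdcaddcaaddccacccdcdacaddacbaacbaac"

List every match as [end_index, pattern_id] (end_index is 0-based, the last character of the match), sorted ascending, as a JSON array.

Build:
Trie nodes:
  n0 'ε': a→1 b→5 c→9
  n1 'a': c→4 d→2
  n2 'ad': a→8 d→3
  n3 'add': ·  [P0 ends]
  n4 'ac': ·  [P1 ends]
  n5 'b': a→6
  n6 'ba': a→7
  n7 'baa': ·  [P2 ends]
  n8 'ada': ·  [P3 ends]
  n9 'c': ·  [P4 ends]

Failure links (BFS by depth):
  fail(1) 'a': from fail(0)=0 chase 'a': 0 ⇒ 0;  out=∅∪out(0)=∅
  fail(5) 'b': from fail(0)=0 chase 'b': 0 ⇒ 0;  out=∅∪out(0)=∅
  fail(9) 'c': from fail(0)=0 chase 'c': 0 ⇒ 0;  out={4}∪out(0)={4}
  fail(2) 'ad': from fail(1)=0 chase 'd': 0 ⇒ 0;  out=∅∪out(0)=∅
  fail(4) 'ac': from fail(1)=0 chase 'c': 0 ⇒ 9;  out={1}∪out(9)={1,4}
  fail(6) 'ba': from fail(5)=0 chase 'a': 0 ⇒ 1;  out=∅∪out(1)=∅
  fail(3) 'add': from fail(2)=0 chase 'd': 0 ⇒ 0;  out={0}∪out(0)={0}
  fail(7) 'baa': from fail(6)=1 chase 'a': 1→0 ⇒ 1;  out={2}∪out(1)={2}
  fail(8) 'ada': from fail(2)=0 chase 'a': 0 ⇒ 1;  out={3}∪out(1)={3}

Scan:
[0] read 'd'  n0⇒n0
[1] read 'a'  n0⇒n1
[2] read 'c'  n1⇒n4  ** P1@[1:2],P4@[2:2]
[3] read 'a'  n4⇒n1 ·f
[4] read 'd'  n1⇒n2
[5] read 'a'  n2⇒n8  ** P3@[3:5]
[6] read 'b'  n8⇒n5 ·f
[7] read 'c'  n5⇒n9 ·f  ** P4@[7:7]
[8] read 'a'  n9⇒n1 ·f
[9] read 'd'  n1⇒n2
[10] read 'a'  n2⇒n8  ** P3@[8:10]
[11] read 'c'  n8⇒n4 ·f  ** P1@[10:11],P4@[11:11]
[12] read 'a'  n4⇒n1 ·f
[13] read 'c'  n1⇒n4  ** P1@[12:13],P4@[13:13]
[14] read 'c'  n4⇒n9 ·f  ** P4@[14:14]
[15] read 'd'  n9⇒n0 ·f
[16] read 'a'  n0⇒n1
[17] read 'c'  n1⇒n4  ** P1@[16:17],P4@[17:17]
[18] read 'a'  n4⇒n1 ·f
[19] read 'd'  n1⇒n2
[20] read 'a'  n2⇒n8  ** P3@[18:20]
[21] read 'b'  n8⇒n5 ·f
[22] read 'a'  n5⇒n6
[23] read 'd'  n6⇒n2 ·f
[24] read 'a'  n2⇒n8  ** P3@[22:24]
[25] read 'b'  n8⇒n5 ·f
[26] read 'a'  n5⇒n6
[27] read 'a'  n6⇒n7  ** P2@[25:27]
[28] read 'c'  n7⇒n4 ·f  ** P1@[27:28],P4@[28:28]
[29] read 'd'  n4⇒n0 ·f
[30] read 'c'  n0⇒n9  ** P4@[30:30]
[31] read 'a'  n9⇒n1 ·f
[32] read 'd'  n1⇒n2
[33] read 'd'  n2⇒n3  ** P0@[31:33]
[34] read 'c'  n3⇒n9 ·f  ** P4@[34:34]
[35] read 'a'  n9⇒n1 ·f
[36] read 'a'  n1⇒n1 ·f
[37] read 'd'  n1⇒n2
[38] read 'd'  n2⇒n3  ** P0@[36:38]
[39] read 'c'  n3⇒n9 ·f  ** P4@[39:39]
[40] read 'c'  n9⇒n9 ·f  ** P4@[40:40]
[41] read 'a'  n9⇒n1 ·f
[42] read 'c'  n1⇒n4  ** P1@[41:42],P4@[42:42]
[43] read 'c'  n4⇒n9 ·f  ** P4@[43:43]
[44] read 'c'  n9⇒n9 ·f  ** P4@[44:44]
[45] read 'd'  n9⇒n0 ·f
[46] read 'c'  n0⇒n9  ** P4@[46:46]
[47] read 'd'  n9⇒n0 ·f
[48] read 'a'  n0⇒n1
[49] read 'c'  n1⇒n4  ** P1@[48:49],P4@[49:49]
[50] read 'a'  n4⇒n1 ·f
[51] read 'd'  n1⇒n2
[52] read 'd'  n2⇒n3  ** P0@[50:52]
[53] read 'a'  n3⇒n1 ·f
[54] read 'c'  n1⇒n4  ** P1@[53:54],P4@[54:54]
[55] read 'b'  n4⇒n5 ·f
[56] read 'a'  n5⇒n6
[57] read 'a'  n6⇒n7  ** P2@[55:57]
[58] read 'c'  n7⇒n4 ·f  ** P1@[57:58],P4@[58:58]
[59] read 'b'  n4⇒n5 ·f
[60] read 'a'  n5⇒n6
[61] read 'a'  n6⇒n7  ** P2@[59:61]
[62] read 'c'  n7⇒n4 ·f  ** P1@[61:62],P4@[62:62]

Matches: [[2,1],[2,4],[5,3],[7,4],[10,3],[11,1],[11,4],[13,1],[13,4],[14,4],[17,1],[17,4],[20,3],[24,3],[27,2],[28,1],[28,4],[30,4],[33,0],[34,4],[38,0],[39,4],[40,4],[42,1],[42,4],[43,4],[44,4],[46,4],[49,1],[49,4],[52,0],[54,1],[54,4],[57,2],[58,1],[58,4],[61,2],[62,1],[62,4]]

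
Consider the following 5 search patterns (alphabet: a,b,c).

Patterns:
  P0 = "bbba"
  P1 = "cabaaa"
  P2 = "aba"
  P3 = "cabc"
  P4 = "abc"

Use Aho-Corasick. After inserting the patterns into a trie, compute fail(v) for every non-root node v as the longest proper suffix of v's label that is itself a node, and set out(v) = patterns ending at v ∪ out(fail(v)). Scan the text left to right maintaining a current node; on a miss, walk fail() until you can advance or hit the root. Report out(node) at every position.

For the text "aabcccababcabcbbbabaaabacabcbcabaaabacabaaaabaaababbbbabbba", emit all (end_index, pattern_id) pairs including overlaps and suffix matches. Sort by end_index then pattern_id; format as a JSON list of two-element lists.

Build automaton:
Trie nodes:
  n0 'ε': a→11 b→1 c→5
  n1 'b': b→2
  n2 'bb': b→3
  n3 'bbb': a→4
  n4 'bbba': ·  ←P0
  n5 'c': a→6
  n6 'ca': b→7
  n7 'cab': a→8 c→14
  n8 'caba': a→9
  n9 'cabaa': a→10
  n10 'cabaaa': ·  ←P1
  n11 'a': b→12
  n12 'ab': a→13 c→15
  n13 'aba': ·  ←P2
  n14 'cabc': ·  ←P3
  n15 'abc': ·  ←P4

BFS fail/out derivation:
  n1('b'): parent n0 fail=0; on 'b' 0 → fail=0;  out ∅∪∅=∅
  n5('c'): parent n0 fail=0; on 'c' 0 → fail=0;  out ∅∪∅=∅
  n11('a'): parent n0 fail=0; on 'a' 0 → fail=0;  out ∅∪∅=∅
  n2('bb'): parent n1 fail=0; on 'b' 0 → fail=1;  out ∅∪∅=∅
  n6('ca'): parent n5 fail=0; on 'a' 0 → fail=11;  out ∅∪∅=∅
  n12('ab'): parent n11 fail=0; on 'b' 0 → fail=1;  out ∅∪∅=∅
  n3('bbb'): parent n2 fail=1; on 'b' 1 → fail=2;  out ∅∪∅=∅
  n7('cab'): parent n6 fail=11; on 'b' 11 → fail=12;  out ∅∪∅=∅
  n13('aba'): parent n12 fail=1; on 'a' 1→0 → fail=11;  out {2}∪∅={2}
  n15('abc'): parent n12 fail=1; on 'c' 1→0 → fail=5;  out {4}∪∅={4}
  n4('bbba'): parent n3 fail=2; on 'a' 2→1→0 → fail=11;  out {0}∪∅={0}
  n8('caba'): parent n7 fail=12; on 'a' 12 → fail=13;  out ∅∪{2}={2}
  n14('cabc'): parent n7 fail=12; on 'c' 12 → fail=15;  out {3}∪{4}={3,4}
  n9('cabaa'): parent n8 fail=13; on 'a' 13→11→0 → fail=11;  out ∅∪∅=∅
  n10('cabaaa'): parent n9 fail=11; on 'a' 11→0 → fail=11;  out {1}∪∅={1}

Scan:
i=0 'a': node 0→11
i=1 'a': node 11→11 (via fail)
i=2 'b': node 11→12
i=3 'c': node 12→15  ** P4@[1:3]
i=4 'c': node 15→5 (via fail)
i=5 'c': node 5→5 (via fail)
i=6 'a': node 5→6
i=7 'b': node 6→7
i=8 'a': node 7→8  ** P2@[6:8]
i=9 'b': node 8→12 (via fail)
i=10 'c': node 12→15  ** P4@[8:10]
i=11 'a': node 15→6 (via fail)
i=12 'b': node 6→7
i=13 'c': node 7→14  ** P3@[10:13],P4@[11:13]
i=14 'b': node 14→1 (via fail)
i=15 'b': node 1→2
i=16 'b': node 2→3
i=17 'a': node 3→4  ** P0@[14:17]
i=18 'b': node 4→12 (via fail)
i=19 'a': node 12→13  ** P2@[17:19]
i=20 'a': node 13→11 (via fail)
i=21 'a': node 11→11 (via fail)
i=22 'b': node 11→12
i=23 'a': node 12→13  ** P2@[21:23]
i=24 'c': node 13→5 (via fail)
i=25 'a': node 5→6
i=26 'b': node 6→7
i=27 'c': node 7→14  ** P3@[24:27],P4@[25:27]
i=28 'b': node 14→1 (via fail)
i=29 'c': node 1→5 (via fail)
i=30 'a': node 5→6
i=31 'b': node 6→7
i=32 'a': node 7→8  ** P2@[30:32]
i=33 'a': node 8→9
i=34 'a': node 9→10  ** P1@[29:34]
i=35 'b': node 10→12 (via fail)
i=36 'a': node 12→13  ** P2@[34:36]
i=37 'c': node 13→5 (via fail)
i=38 'a': node 5→6
i=39 'b': node 6→7
i=40 'a': node 7→8  ** P2@[38:40]
i=41 'a': node 8→9
i=42 'a': node 9→10  ** P1@[37:42]
i=43 'a': node 10→11 (via fail)
i=44 'b': node 11→12
i=45 'a': node 12→13  ** P2@[43:45]
i=46 'a': node 13→11 (via fail)
i=47 'a': node 11→11 (via fail)
i=48 'b': node 11→12
i=49 'a': node 12→13  ** P2@[47:49]
i=50 'b': node 13→12 (via fail)
i=51 'b': node 12→2 (via fail)
i=52 'b': node 2→3
i=53 'b': node 3→3 (via fail)
i=54 'a': node 3→4  ** P0@[51:54]
i=55 'b': node 4→12 (via fail)
i=56 'b': node 12→2 (via fail)
i=57 'b': node 2→3
i=58 'a': node 3→4  ** P0@[55:58]

Matches: [[3,4],[8,2],[10,4],[13,3],[13,4],[17,0],[19,2],[23,2],[27,3],[27,4],[32,2],[34,1],[36,2],[40,2],[42,1],[45,2],[49,2],[54,0],[58,0]]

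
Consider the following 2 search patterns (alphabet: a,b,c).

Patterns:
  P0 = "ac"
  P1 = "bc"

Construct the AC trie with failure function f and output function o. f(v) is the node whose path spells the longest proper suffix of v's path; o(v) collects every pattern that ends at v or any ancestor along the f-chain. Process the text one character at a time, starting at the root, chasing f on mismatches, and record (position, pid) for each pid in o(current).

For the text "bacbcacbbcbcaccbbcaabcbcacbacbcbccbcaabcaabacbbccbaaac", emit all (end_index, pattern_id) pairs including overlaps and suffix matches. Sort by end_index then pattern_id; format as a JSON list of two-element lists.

Construct AC machine:
Trie (insert patterns):
  n0 'ε': a→1 b→3
  n1 'a': c→2
  n2 'ac': ·  [P0 ends]
  n3 'b': c→4
  n4 'bc': ·  [P1 ends]

BFS fail/out derivation:
  fail(1) 'a': from fail(0)=0 chase 'a': 0 ⇒ 0;  out=∅∪out(0)=∅
  fail(3) 'b': from fail(0)=0 chase 'b': 0 ⇒ 0;  out=∅∪out(0)=∅
  fail(2) 'ac': from fail(1)=0 chase 'c': 0 ⇒ 0;  out={0}∪out(0)={0}
  fail(4) 'bc': from fail(3)=0 chase 'c': 0 ⇒ 0;  out={1}∪out(0)={1}

Text stream:
pos 0 'b': at 3
pos 1 'a': at 1 (fail-walked)
pos 2 'c': at 2  emit P0@[1:2]
pos 3 'b': at 3 (fail-walked)
pos 4 'c': at 4  emit P1@[3:4]
pos 5 'a': at 1 (fail-walked)
pos 6 'c': at 2  emit P0@[5:6]
pos 7 'b': at 3 (fail-walked)
pos 8 'b': at 3 (fail-walked)
pos 9 'c': at 4  emit P1@[8:9]
pos 10 'b': at 3 (fail-walked)
pos 11 'c': at 4  emit P1@[10:11]
pos 12 'a': at 1 (fail-walked)
pos 13 'c': at 2  emit P0@[12:13]
pos 14 'c': at 0 (fail-walked)
pos 15 'b': at 3
pos 16 'b': at 3 (fail-walked)
pos 17 'c': at 4  emit P1@[16:17]
pos 18 'a': at 1 (fail-walked)
pos 19 'a': at 1 (fail-walked)
pos 20 'b': at 3 (fail-walked)
pos 21 'c': at 4  emit P1@[20:21]
pos 22 'b': at 3 (fail-walked)
pos 23 'c': at 4  emit P1@[22:23]
pos 24 'a': at 1 (fail-walked)
pos 25 'c': at 2  emit P0@[24:25]
pos 26 'b': at 3 (fail-walked)
pos 27 'a': at 1 (fail-walked)
pos 28 'c': at 2  emit P0@[27:28]
pos 29 'b': at 3 (fail-walked)
pos 30 'c': at 4  emit P1@[29:30]
pos 31 'b': at 3 (fail-walked)
pos 32 'c': at 4  emit P1@[31:32]
pos 33 'c': at 0 (fail-walked)
pos 34 'b': at 3
pos 35 'c': at 4  emit P1@[34:35]
pos 36 'a': at 1 (fail-walked)
pos 37 'a': at 1 (fail-walked)
pos 38 'b': at 3 (fail-walked)
pos 39 'c': at 4  emit P1@[38:39]
pos 40 'a': at 1 (fail-walked)
pos 41 'a': at 1 (fail-walked)
pos 42 'b': at 3 (fail-walked)
pos 43 'a': at 1 (fail-walked)
pos 44 'c': at 2  emit P0@[43:44]
pos 45 'b': at 3 (fail-walked)
pos 46 'b': at 3 (fail-walked)
pos 47 'c': at 4  emit P1@[46:47]
pos 48 'c': at 0 (fail-walked)
pos 49 'b': at 3
pos 50 'a': at 1 (fail-walked)
pos 51 'a': at 1 (fail-walked)
pos 52 'a': at 1 (fail-walked)
pos 53 'c': at 2  emit P0@[52:53]

Matches: [[2,0],[4,1],[6,0],[9,1],[11,1],[13,0],[17,1],[21,1],[23,1],[25,0],[28,0],[30,1],[32,1],[35,1],[39,1],[44,0],[47,1],[53,0]]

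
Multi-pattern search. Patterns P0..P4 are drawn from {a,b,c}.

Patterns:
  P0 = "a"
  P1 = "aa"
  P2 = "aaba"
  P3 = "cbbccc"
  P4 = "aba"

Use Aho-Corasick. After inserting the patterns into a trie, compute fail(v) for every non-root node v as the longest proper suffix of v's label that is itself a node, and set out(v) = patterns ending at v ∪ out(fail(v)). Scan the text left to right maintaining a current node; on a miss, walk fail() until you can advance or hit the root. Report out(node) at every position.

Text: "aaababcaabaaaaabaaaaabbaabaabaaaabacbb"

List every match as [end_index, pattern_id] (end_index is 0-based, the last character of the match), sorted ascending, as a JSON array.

Build automaton:
Trie nodes:
  0='ε' goto a→1 c→5
  1='a' goto a→2 b→11  [P0 ends]
  2='aa' goto b→3  [P1 ends]
  3='aab' goto a→4
  4='aaba' goto ·  [P2 ends]
  5='c' goto b→6
  6='cb' goto b→7
  7='cbb' goto c→8
  8='cbbc' goto c→9
  9='cbbcc' goto c→10
  10='cbbccc' goto ·  [P3 ends]
  11='ab' goto a→12
  12='aba' goto ·  [P4 ends]

Failure links (BFS by depth):
  n1('a'): parent n0 fail=0; on 'a' 0 → fail=0;  out {0}∪∅={0}
  n5('c'): parent n0 fail=0; on 'c' 0 → fail=0;  out ∅∪∅=∅
  n2('aa'): parent n1 fail=0; on 'a' 0 → fail=1;  out {1}∪{0}={0,1}
  n6('cb'): parent n5 fail=0; on 'b' 0 → fail=0;  out ∅∪∅=∅
  n11('ab'): parent n1 fail=0; on 'b' 0 → fail=0;  out ∅∪∅=∅
  n3('aab'): parent n2 fail=1; on 'b' 1 → fail=11;  out ∅∪∅=∅
  n7('cbb'): parent n6 fail=0; on 'b' 0 → fail=0;  out ∅∪∅=∅
  n12('aba'): parent n11 fail=0; on 'a' 0 → fail=1;  out {4}∪{0}={0,4}
  n4('aaba'): parent n3 fail=11; on 'a' 11 → fail=12;  out {2}∪{0,4}={0,2,4}
  n8('cbbc'): parent n7 fail=0; on 'c' 0 → fail=5;  out ∅∪∅=∅
  n9('cbbcc'): parent n8 fail=5; on 'c' 5→0 → fail=5;  out ∅∪∅=∅
  n10('cbbccc'): parent n9 fail=5; on 'c' 5→0 → fail=5;  out {3}∪∅={3}

Scan:
pos 0 'a': at 1  emit P0@[0:0]
pos 1 'a': at 2  emit P0@[1:1],P1@[0:1]
pos 2 'a': at 2 (via fail)  emit P0@[2:2],P1@[1:2]
pos 3 'b': at 3
pos 4 'a': at 4  emit P0@[4:4],P2@[1:4],P4@[2:4]
pos 5 'b': at 11 (via fail)
pos 6 'c': at 5 (via fail)
pos 7 'a': at 1 (via fail)  emit P0@[7:7]
pos 8 'a': at 2  emit P0@[8:8],P1@[7:8]
pos 9 'b': at 3
pos 10 'a': at 4  emit P0@[10:10],P2@[7:10],P4@[8:10]
pos 11 'a': at 2 (via fail)  emit P0@[11:11],P1@[10:11]
pos 12 'a': at 2 (via fail)  emit P0@[12:12],P1@[11:12]
pos 13 'a': at 2 (via fail)  emit P0@[13:13],P1@[12:13]
pos 14 'a': at 2 (via fail)  emit P0@[14:14],P1@[13:14]
pos 15 'b': at 3
pos 16 'a': at 4  emit P0@[16:16],P2@[13:16],P4@[14:16]
pos 17 'a': at 2 (via fail)  emit P0@[17:17],P1@[16:17]
pos 18 'a': at 2 (via fail)  emit P0@[18:18],P1@[17:18]
pos 19 'a': at 2 (via fail)  emit P0@[19:19],P1@[18:19]
pos 20 'a': at 2 (via fail)  emit P0@[20:20],P1@[19:20]
pos 21 'b': at 3
pos 22 'b': at 0 (via fail)
pos 23 'a': at 1  emit P0@[23:23]
pos 24 'a': at 2  emit P0@[24:24],P1@[23:24]
pos 25 'b': at 3
pos 26 'a': at 4  emit P0@[26:26],P2@[23:26],P4@[24:26]
pos 27 'a': at 2 (via fail)  emit P0@[27:27],P1@[26:27]
pos 28 'b': at 3
pos 29 'a': at 4  emit P0@[29:29],P2@[26:29],P4@[27:29]
pos 30 'a': at 2 (via fail)  emit P0@[30:30],P1@[29:30]
pos 31 'a': at 2 (via fail)  emit P0@[31:31],P1@[30:31]
pos 32 'a': at 2 (via fail)  emit P0@[32:32],P1@[31:32]
pos 33 'b': at 3
pos 34 'a': at 4  emit P0@[34:34],P2@[31:34],P4@[32:34]
pos 35 'c': at 5 (via fail)
pos 36 'b': at 6
pos 37 'b': at 7

Result: [[0,0],[1,0],[1,1],[2,0],[2,1],[4,0],[4,2],[4,4],[7,0],[8,0],[8,1],[10,0],[10,2],[10,4],[11,0],[11,1],[12,0],[12,1],[13,0],[13,1],[14,0],[14,1],[16,0],[16,2],[16,4],[17,0],[17,1],[18,0],[18,1],[19,0],[19,1],[20,0],[20,1],[23,0],[24,0],[24,1],[26,0],[26,2],[26,4],[27,0],[27,1],[29,0],[29,2],[29,4],[30,0],[30,1],[31,0],[31,1],[32,0],[32,1],[34,0],[34,2],[34,4]]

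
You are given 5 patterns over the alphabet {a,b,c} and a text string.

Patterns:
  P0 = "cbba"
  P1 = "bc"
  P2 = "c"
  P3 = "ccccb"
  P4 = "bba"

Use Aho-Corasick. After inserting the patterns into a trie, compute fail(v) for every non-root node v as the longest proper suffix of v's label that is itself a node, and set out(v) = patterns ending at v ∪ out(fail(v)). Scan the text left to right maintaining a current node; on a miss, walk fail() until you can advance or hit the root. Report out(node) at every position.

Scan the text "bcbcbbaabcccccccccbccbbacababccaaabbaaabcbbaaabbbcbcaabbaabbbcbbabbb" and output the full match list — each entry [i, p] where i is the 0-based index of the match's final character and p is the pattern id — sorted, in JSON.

Build:
Trie (insert patterns):
  n0 'ε': b→5 c→1
  n1 'c': b→2 c→7  ←P2
  n2 'cb': b→3
  n3 'cbb': a→4
  n4 'cbba': ·  ←P0
  n5 'b': b→11 c→6
  n6 'bc': ·  ←P1
  n7 'cc': c→8
  n8 'ccc': c→9
  n9 'cccc': b→10
  n10 'ccccb': ·  ←P3
  n11 'bb': a→12
  n12 'bba': ·  ←P4

Failure links (BFS by depth):
  fail(1) 'c': from fail(0)=0 chase 'c': 0 ⇒ 0;  out={2}∪out(0)={2}
  fail(5) 'b': from fail(0)=0 chase 'b': 0 ⇒ 0;  out=∅∪out(0)=∅
  fail(2) 'cb': from fail(1)=0 chase 'b': 0 ⇒ 5;  out=∅∪out(5)=∅
  fail(6) 'bc': from fail(5)=0 chase 'c': 0 ⇒ 1;  out={1}∪out(1)={1,2}
  fail(7) 'cc': from fail(1)=0 chase 'c': 0 ⇒ 1;  out=∅∪out(1)={2}
  fail(11) 'bb': from fail(5)=0 chase 'b': 0 ⇒ 5;  out=∅∪out(5)=∅
  fail(3) 'cbb': from fail(2)=5 chase 'b': 5 ⇒ 11;  out=∅∪out(11)=∅
  fail(8) 'ccc': from fail(7)=1 chase 'c': 1 ⇒ 7;  out=∅∪out(7)={2}
  fail(12) 'bba': from fail(11)=5 chase 'a': 5→0 ⇒ 0;  out={4}∪out(0)={4}
  fail(4) 'cbba': from fail(3)=11 chase 'a': 11 ⇒ 12;  out={0}∪out(12)={0,4}
  fail(9) 'cccc': from fail(8)=7 chase 'c': 7 ⇒ 8;  out=∅∪out(8)={2}
  fail(10) 'ccccb': from fail(9)=8 chase 'b': 8→7→1 ⇒ 2;  out={3}∪out(2)={3}

Run:
[0] read 'b'  n0⇒n5
[1] read 'c'  n5⇒n6  → match P1@[0:1],P2@[1:1]
[2] read 'b'  n6⇒n2 ·f
[3] read 'c'  n2⇒n6 ·f  → match P1@[2:3],P2@[3:3]
[4] read 'b'  n6⇒n2 ·f
[5] read 'b'  n2⇒n3
[6] read 'a'  n3⇒n4  → match P0@[3:6],P4@[4:6]
[7] read 'a'  n4⇒n0 ·f
[8] read 'b'  n0⇒n5
[9] read 'c'  n5⇒n6  → match P1@[8:9],P2@[9:9]
[10] read 'c'  n6⇒n7 ·f  → match P2@[10:10]
[11] read 'c'  n7⇒n8  → match P2@[11:11]
[12] read 'c'  n8⇒n9  → match P2@[12:12]
[13] read 'c'  n9⇒n9 ·f  → match P2@[13:13]
[14] read 'c'  n9⇒n9 ·f  → match P2@[14:14]
[15] read 'c'  n9⇒n9 ·f  → match P2@[15:15]
[16] read 'c'  n9⇒n9 ·f  → match P2@[16:16]
[17] read 'c'  n9⇒n9 ·f  → match P2@[17:17]
[18] read 'b'  n9⇒n10  → match P3@[14:18]
[19] read 'c'  n10⇒n6 ·f  → match P1@[18:19],P2@[19:19]
[20] read 'c'  n6⇒n7 ·f  → match P2@[20:20]
[21] read 'b'  n7⇒n2 ·f
[22] read 'b'  n2⇒n3
[23] read 'a'  n3⇒n4  → match P0@[20:23],P4@[21:23]
[24] read 'c'  n4⇒n1 ·f  → match P2@[24:24]
[25] read 'a'  n1⇒n0 ·f
[26] read 'b'  n0⇒n5
[27] read 'a'  n5⇒n0 ·f
[28] read 'b'  n0⇒n5
[29] read 'c'  n5⇒n6  → match P1@[28:29],P2@[29:29]
[30] read 'c'  n6⇒n7 ·f  → match P2@[30:30]
[31] read 'a'  n7⇒n0 ·f
[32] read 'a'  n0⇒n0
[33] read 'a'  n0⇒n0
[34] read 'b'  n0⇒n5
[35] read 'b'  n5⇒n11
[36] read 'a'  n11⇒n12  → match P4@[34:36]
[37] read 'a'  n12⇒n0 ·f
[38] read 'a'  n0⇒n0
[39] read 'b'  n0⇒n5
[40] read 'c'  n5⇒n6  → match P1@[39:40],P2@[40:40]
[41] read 'b'  n6⇒n2 ·f
[42] read 'b'  n2⇒n3
[43] read 'a'  n3⇒n4  → match P0@[40:43],P4@[41:43]
[44] read 'a'  n4⇒n0 ·f
[45] read 'a'  n0⇒n0
[46] read 'b'  n0⇒n5
[47] read 'b'  n5⇒n11
[48] read 'b'  n11⇒n11 ·f
[49] read 'c'  n11⇒n6 ·f  → match P1@[48:49],P2@[49:49]
[50] read 'b'  n6⇒n2 ·f
[51] read 'c'  n2⇒n6 ·f  → match P1@[50:51],P2@[51:51]
[52] read 'a'  n6⇒n0 ·f
[53] read 'a'  n0⇒n0
[54] read 'b'  n0⇒n5
[55] read 'b'  n5⇒n11
[56] read 'a'  n11⇒n12  → match P4@[54:56]
[57] read 'a'  n12⇒n0 ·f
[58] read 'b'  n0⇒n5
[59] read 'b'  n5⇒n11
[60] read 'b'  n11⇒n11 ·f
[61] read 'c'  n11⇒n6 ·f  → match P1@[60:61],P2@[61:61]
[62] read 'b'  n6⇒n2 ·f
[63] read 'b'  n2⇒n3
[64] read 'a'  n3⇒n4  → match P0@[61:64],P4@[62:64]
[65] read 'b'  n4⇒n5 ·f
[66] read 'b'  n5⇒n11
[67] read 'b'  n11⇒n11 ·f

Matches: [[1,1],[1,2],[3,1],[3,2],[6,0],[6,4],[9,1],[9,2],[10,2],[11,2],[12,2],[13,2],[14,2],[15,2],[16,2],[17,2],[18,3],[19,1],[19,2],[20,2],[23,0],[23,4],[24,2],[29,1],[29,2],[30,2],[36,4],[40,1],[40,2],[43,0],[43,4],[49,1],[49,2],[51,1],[51,2],[56,4],[61,1],[61,2],[64,0],[64,4]]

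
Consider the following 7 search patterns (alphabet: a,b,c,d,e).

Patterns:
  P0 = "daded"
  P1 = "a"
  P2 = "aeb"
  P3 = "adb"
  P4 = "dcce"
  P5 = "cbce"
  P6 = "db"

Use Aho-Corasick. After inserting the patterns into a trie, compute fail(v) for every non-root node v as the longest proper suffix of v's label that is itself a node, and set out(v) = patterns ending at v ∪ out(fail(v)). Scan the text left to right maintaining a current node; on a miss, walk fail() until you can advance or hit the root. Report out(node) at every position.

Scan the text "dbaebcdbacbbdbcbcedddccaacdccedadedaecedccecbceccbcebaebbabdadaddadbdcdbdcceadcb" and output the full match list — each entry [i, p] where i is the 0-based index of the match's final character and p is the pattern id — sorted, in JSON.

Build automaton:
Trie nodes:
  n0 'ε': a→6 c→14 d→1
  n1 'd': a→2 b→18 c→11
  n2 'da': d→3
  n3 'dad': e→4
  n4 'dade': d→5
  n5 'daded': ·  [P0 ends]
  n6 'a': d→9 e→7  [P1 ends]
  n7 'ae': b→8
  n8 'aeb': ·  [P2 ends]
  n9 'ad': b→10
  n10 'adb': ·  [P3 ends]
  n11 'dc': c→12
  n12 'dcc': e→13
  n13 'dcce': ·  [P4 ends]
  n14 'c': b→15
  n15 'cb': c→16
  n16 'cbc': e→17
  n17 'cbce': ·  [P5 ends]
  n18 'db': ·  [P6 ends]

BFS fail/out derivation:
  n1('d'): parent n0 fail=0; on 'd' 0 → fail=0;  out ∅∪∅=∅
  n6('a'): parent n0 fail=0; on 'a' 0 → fail=0;  out {1}∪∅={1}
  n14('c'): parent n0 fail=0; on 'c' 0 → fail=0;  out ∅∪∅=∅
  n2('da'): parent n1 fail=0; on 'a' 0 → fail=6;  out ∅∪{1}={1}
  n7('ae'): parent n6 fail=0; on 'e' 0 → fail=0;  out ∅∪∅=∅
  n9('ad'): parent n6 fail=0; on 'd' 0 → fail=1;  out ∅∪∅=∅
  n11('dc'): parent n1 fail=0; on 'c' 0 → fail=14;  out ∅∪∅=∅
  n15('cb'): parent n14 fail=0; on 'b' 0 → fail=0;  out ∅∪∅=∅
  n18('db'): parent n1 fail=0; on 'b' 0 → fail=0;  out {6}∪∅={6}
  n3('dad'): parent n2 fail=6; on 'd' 6 → fail=9;  out ∅∪∅=∅
  n8('aeb'): parent n7 fail=0; on 'b' 0 → fail=0;  out {2}∪∅={2}
  n10('adb'): parent n9 fail=1; on 'b' 1 → fail=18;  out {3}∪{6}={3,6}
  n12('dcc'): parent n11 fail=14; on 'c' 14→0 → fail=14;  out ∅∪∅=∅
  n16('cbc'): parent n15 fail=0; on 'c' 0 → fail=14;  out ∅∪∅=∅
  n4('dade'): parent n3 fail=9; on 'e' 9→1→0 → fail=0;  out ∅∪∅=∅
  n13('dcce'): parent n12 fail=14; on 'e' 14→0 → fail=0;  out {4}∪∅={4}
  n17('cbce'): parent n16 fail=14; on 'e' 14→0 → fail=0;  out {5}∪∅={5}
  n5('daded'): parent n4 fail=0; on 'd' 0 → fail=1;  out {0}∪∅={0}

Scan:
[0] read 'd'  n0⇒n1
[1] read 'b'  n1⇒n18  emit P6@[0:1]
[2] read 'a'  n18⇒n6 (fail-walked)  emit P1@[2:2]
[3] read 'e'  n6⇒n7
[4] read 'b'  n7⇒n8  emit P2@[2:4]
[5] read 'c'  n8⇒n14 (fail-walked)
[6] read 'd'  n14⇒n1 (fail-walked)
[7] read 'b'  n1⇒n18  emit P6@[6:7]
[8] read 'a'  n18⇒n6 (fail-walked)  emit P1@[8:8]
[9] read 'c'  n6⇒n14 (fail-walked)
[10] read 'b'  n14⇒n15
[11] read 'b'  n15⇒n0 (fail-walked)
[12] read 'd'  n0⇒n1
[13] read 'b'  n1⇒n18  emit P6@[12:13]
[14] read 'c'  n18⇒n14 (fail-walked)
[15] read 'b'  n14⇒n15
[16] read 'c'  n15⇒n16
[17] read 'e'  n16⇒n17  emit P5@[14:17]
[18] read 'd'  n17⇒n1 (fail-walked)
[19] read 'd'  n1⇒n1 (fail-walked)
[20] read 'd'  n1⇒n1 (fail-walked)
[21] read 'c'  n1⇒n11
[22] read 'c'  n11⇒n12
[23] read 'a'  n12⇒n6 (fail-walked)  emit P1@[23:23]
[24] read 'a'  n6⇒n6 (fail-walked)  emit P1@[24:24]
[25] read 'c'  n6⇒n14 (fail-walked)
[26] read 'd'  n14⇒n1 (fail-walked)
[27] read 'c'  n1⇒n11
[28] read 'c'  n11⇒n12
[29] read 'e'  n12⇒n13  emit P4@[26:29]
[30] read 'd'  n13⇒n1 (fail-walked)
[31] read 'a'  n1⇒n2  emit P1@[31:31]
[32] read 'd'  n2⇒n3
[33] read 'e'  n3⇒n4
[34] read 'd'  n4⇒n5  emit P0@[30:34]
[35] read 'a'  n5⇒n2 (fail-walked)  emit P1@[35:35]
[36] read 'e'  n2⇒n7 (fail-walked)
[37] read 'c'  n7⇒n14 (fail-walked)
[38] read 'e'  n14⇒n0 (fail-walked)
[39] read 'd'  n0⇒n1
[40] read 'c'  n1⇒n11
[41] read 'c'  n11⇒n12
[42] read 'e'  n12⇒n13  emit P4@[39:42]
[43] read 'c'  n13⇒n14 (fail-walked)
[44] read 'b'  n14⇒n15
[45] read 'c'  n15⇒n16
[46] read 'e'  n16⇒n17  emit P5@[43:46]
[47] read 'c'  n17⇒n14 (fail-walked)
[48] read 'c'  n14⇒n14 (fail-walked)
[49] read 'b'  n14⇒n15
[50] read 'c'  n15⇒n16
[51] read 'e'  n16⇒n17  emit P5@[48:51]
[52] read 'b'  n17⇒n0 (fail-walked)
[53] read 'a'  n0⇒n6  emit P1@[53:53]
[54] read 'e'  n6⇒n7
[55] read 'b'  n7⇒n8  emit P2@[53:55]
[56] read 'b'  n8⇒n0 (fail-walked)
[57] read 'a'  n0⇒n6  emit P1@[57:57]
[58] read 'b'  n6⇒n0 (fail-walked)
[59] read 'd'  n0⇒n1
[60] read 'a'  n1⇒n2  emit P1@[60:60]
[61] read 'd'  n2⇒n3
[62] read 'a'  n3⇒n2 (fail-walked)  emit P1@[62:62]
[63] read 'd'  n2⇒n3
[64] read 'd'  n3⇒n1 (fail-walked)
[65] read 'a'  n1⇒n2  emit P1@[65:65]
[66] read 'd'  n2⇒n3
[67] read 'b'  n3⇒n10 (fail-walked)  emit P3@[65:67],P6@[66:67]
[68] read 'd'  n10⇒n1 (fail-walked)
[69] read 'c'  n1⇒n11
[70] read 'd'  n11⇒n1 (fail-walked)
[71] read 'b'  n1⇒n18  emit P6@[70:71]
[72] read 'd'  n18⇒n1 (fail-walked)
[73] read 'c'  n1⇒n11
[74] read 'c'  n11⇒n12
[75] read 'e'  n12⇒n13  emit P4@[72:75]
[76] read 'a'  n13⇒n6 (fail-walked)  emit P1@[76:76]
[77] read 'd'  n6⇒n9
[78] read 'c'  n9⇒n11 (fail-walked)
[79] read 'b'  n11⇒n15 (fail-walked)

Matches: [[1,6],[2,1],[4,2],[7,6],[8,1],[13,6],[17,5],[23,1],[24,1],[29,4],[31,1],[34,0],[35,1],[42,4],[46,5],[51,5],[53,1],[55,2],[57,1],[60,1],[62,1],[65,1],[67,3],[67,6],[71,6],[75,4],[76,1]]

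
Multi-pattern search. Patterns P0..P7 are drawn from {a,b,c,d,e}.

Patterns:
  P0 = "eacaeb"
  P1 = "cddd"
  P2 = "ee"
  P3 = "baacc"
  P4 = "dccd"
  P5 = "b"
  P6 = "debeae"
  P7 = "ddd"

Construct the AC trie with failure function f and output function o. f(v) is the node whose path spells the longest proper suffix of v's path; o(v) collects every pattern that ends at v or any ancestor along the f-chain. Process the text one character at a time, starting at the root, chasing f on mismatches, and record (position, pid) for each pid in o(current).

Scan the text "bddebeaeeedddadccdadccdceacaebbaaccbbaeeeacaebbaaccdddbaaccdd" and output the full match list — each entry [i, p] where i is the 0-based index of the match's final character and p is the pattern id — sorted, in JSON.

Build:
Trie nodes:
  n0 'ε': b→12 c→7 d→17 e→1
  n1 'e': a→2 e→11
  n2 'ea': c→3
  n3 'eac': a→4
  n4 'eaca': e→5
  n5 'eacae': b→6
  n6 'eacaeb': ·  ←P0
  n7 'c': d→8
  n8 'cd': d→9
  n9 'cdd': d→10
  n10 'cddd': ·  ←P1
  n11 'ee': ·  ←P2
  n12 'b': a→13  ←P5
  n13 'ba': a→14
  n14 'baa': c→15
  n15 'baac': c→16
  n16 'baacc': ·  ←P3
  n17 'd': c→18 d→26 e→21
  n18 'dc': c→19
  n19 'dcc': d→20
  n20 'dccd': ·  ←P4
  n21 'de': b→22
  n22 'deb': e→23
  n23 'debe': a→24
  n24 'debea': e→25
  n25 'debeae': ·  ←P6
  n26 'dd': d→27
  n27 'ddd': ·  ←P7

Failure links (BFS by depth):
  n1('e'): parent n0 fail=0; on 'e' 0 → fail=0;  out ∅∪∅=∅
  n7('c'): parent n0 fail=0; on 'c' 0 → fail=0;  out ∅∪∅=∅
  n12('b'): parent n0 fail=0; on 'b' 0 → fail=0;  out {5}∪∅={5}
  n17('d'): parent n0 fail=0; on 'd' 0 → fail=0;  out ∅∪∅=∅
  n2('ea'): parent n1 fail=0; on 'a' 0 → fail=0;  out ∅∪∅=∅
  n8('cd'): parent n7 fail=0; on 'd' 0 → fail=17;  out ∅∪∅=∅
  n11('ee'): parent n1 fail=0; on 'e' 0 → fail=1;  out {2}∪∅={2}
  n13('ba'): parent n12 fail=0; on 'a' 0 → fail=0;  out ∅∪∅=∅
  n18('dc'): parent n17 fail=0; on 'c' 0 → fail=7;  out ∅∪∅=∅
  n21('de'): parent n17 fail=0; on 'e' 0 → fail=1;  out ∅∪∅=∅
  n26('dd'): parent n17 fail=0; on 'd' 0 → fail=17;  out ∅∪∅=∅
  n3('eac'): parent n2 fail=0; on 'c' 0 → fail=7;  out ∅∪∅=∅
  n9('cdd'): parent n8 fail=17; on 'd' 17 → fail=26;  out ∅∪∅=∅
  n14('baa'): parent n13 fail=0; on 'a' 0 → fail=0;  out ∅∪∅=∅
  n19('dcc'): parent n18 fail=7; on 'c' 7→0 → fail=7;  out ∅∪∅=∅
  n22('deb'): parent n21 fail=1; on 'b' 1→0 → fail=12;  out ∅∪{5}={5}
  n27('ddd'): parent n26 fail=17; on 'd' 17 → fail=26;  out {7}∪∅={7}
  n4('eaca'): parent n3 fail=7; on 'a' 7→0 → fail=0;  out ∅∪∅=∅
  n10('cddd'): parent n9 fail=26; on 'd' 26 → fail=27;  out {1}∪{7}={1,7}
  n15('baac'): parent n14 fail=0; on 'c' 0 → fail=7;  out ∅∪∅=∅
  n20('dccd'): parent n19 fail=7; on 'd' 7 → fail=8;  out {4}∪∅={4}
  n23('debe'): parent n22 fail=12; on 'e' 12→0 → fail=1;  out ∅∪∅=∅
  n5('eacae'): parent n4 fail=0; on 'e' 0 → fail=1;  out ∅∪∅=∅
  n16('baacc'): parent n15 fail=7; on 'c' 7→0 → fail=7;  out {3}∪∅={3}
  n24('debea'): parent n23 fail=1; on 'a' 1 → fail=2;  out ∅∪∅=∅
  n6('eacaeb'): parent n5 fail=1; on 'b' 1→0 → fail=12;  out {0}∪{5}={0,5}
  n25('debeae'): parent n24 fail=2; on 'e' 2→0 → fail=1;  out {6}∪∅={6}

Scan:
pos 0 'b': at 12  ** P5@[0:0]
pos 1 'd': at 17 (fail-walked)
pos 2 'd': at 26
pos 3 'e': at 21 (fail-walked)
pos 4 'b': at 22  ** P5@[4:4]
pos 5 'e': at 23
pos 6 'a': at 24
pos 7 'e': at 25  ** P6@[2:7]
pos 8 'e': at 11 (fail-walked)  ** P2@[7:8]
pos 9 'e': at 11 (fail-walked)  ** P2@[8:9]
pos 10 'd': at 17 (fail-walked)
pos 11 'd': at 26
pos 12 'd': at 27  ** P7@[10:12]
pos 13 'a': at 0 (fail-walked)
pos 14 'd': at 17
pos 15 'c': at 18
pos 16 'c': at 19
pos 17 'd': at 20  ** P4@[14:17]
pos 18 'a': at 0 (fail-walked)
pos 19 'd': at 17
pos 20 'c': at 18
pos 21 'c': at 19
pos 22 'd': at 20  ** P4@[19:22]
pos 23 'c': at 18 (fail-walked)
pos 24 'e': at 1 (fail-walked)
pos 25 'a': at 2
pos 26 'c': at 3
pos 27 'a': at 4
pos 28 'e': at 5
pos 29 'b': at 6  ** P0@[24:29],P5@[29:29]
pos 30 'b': at 12 (fail-walked)  ** P5@[30:30]
pos 31 'a': at 13
pos 32 'a': at 14
pos 33 'c': at 15
pos 34 'c': at 16  ** P3@[30:34]
pos 35 'b': at 12 (fail-walked)  ** P5@[35:35]
pos 36 'b': at 12 (fail-walked)  ** P5@[36:36]
pos 37 'a': at 13
pos 38 'e': at 1 (fail-walked)
pos 39 'e': at 11  ** P2@[38:39]
pos 40 'e': at 11 (fail-walked)  ** P2@[39:40]
pos 41 'a': at 2 (fail-walked)
pos 42 'c': at 3
pos 43 'a': at 4
pos 44 'e': at 5
pos 45 'b': at 6  ** P0@[40:45],P5@[45:45]
pos 46 'b': at 12 (fail-walked)  ** P5@[46:46]
pos 47 'a': at 13
pos 48 'a': at 14
pos 49 'c': at 15
pos 50 'c': at 16  ** P3@[46:50]
pos 51 'd': at 8 (fail-walked)
pos 52 'd': at 9
pos 53 'd': at 10  ** P1@[50:53],P7@[51:53]
pos 54 'b': at 12 (fail-walked)  ** P5@[54:54]
pos 55 'a': at 13
pos 56 'a': at 14
pos 57 'c': at 15
pos 58 'c': at 16  ** P3@[54:58]
pos 59 'd': at 8 (fail-walked)
pos 60 'd': at 9

Matches: [[0,5],[4,5],[7,6],[8,2],[9,2],[12,7],[17,4],[22,4],[29,0],[29,5],[30,5],[34,3],[35,5],[36,5],[39,2],[40,2],[45,0],[45,5],[46,5],[50,3],[53,1],[53,7],[54,5],[58,3]]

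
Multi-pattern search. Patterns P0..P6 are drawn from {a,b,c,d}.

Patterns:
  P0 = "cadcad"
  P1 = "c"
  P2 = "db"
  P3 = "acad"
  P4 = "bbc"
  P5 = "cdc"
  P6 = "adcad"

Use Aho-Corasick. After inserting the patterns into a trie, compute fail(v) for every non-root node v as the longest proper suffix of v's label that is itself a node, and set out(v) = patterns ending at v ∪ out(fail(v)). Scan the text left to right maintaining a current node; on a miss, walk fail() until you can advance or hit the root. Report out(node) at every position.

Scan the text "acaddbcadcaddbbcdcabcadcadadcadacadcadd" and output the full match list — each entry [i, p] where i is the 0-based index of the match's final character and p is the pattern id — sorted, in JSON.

Construct AC machine:
Trie nodes:
  0='ε' goto a→9 b→13 c→1 d→7
  1='c' goto a→2 d→16  ←P1
  2='ca' goto d→3
  3='cad' goto c→4
  4='cadc' goto a→5
  5='cadca' goto d→6
  6='cadcad' goto ·  ←P0
  7='d' goto b→8
  8='db' goto ·  ←P2
  9='a' goto c→10 d→18
  10='ac' goto a→11
  11='aca' goto d→12
  12='acad' goto ·  ←P3
  13='b' goto b→14
  14='bb' goto c→15
  15='bbc' goto ·  ←P4
  16='cd' goto c→17
  17='cdc' goto ·  ←P5
  18='ad' goto c→19
  19='adc' goto a→20
  20='adca' goto d→21
  21='adcad' goto ·  ←P6

BFS fail/out derivation:
  n1('c'): parent n0 fail=0; on 'c' 0 → fail=0;  out {1}∪∅={1}
  n7('d'): parent n0 fail=0; on 'd' 0 → fail=0;  out ∅∪∅=∅
  n9('a'): parent n0 fail=0; on 'a' 0 → fail=0;  out ∅∪∅=∅
  n13('b'): parent n0 fail=0; on 'b' 0 → fail=0;  out ∅∪∅=∅
  n2('ca'): parent n1 fail=0; on 'a' 0 → fail=9;  out ∅∪∅=∅
  n8('db'): parent n7 fail=0; on 'b' 0 → fail=13;  out {2}∪∅={2}
  n10('ac'): parent n9 fail=0; on 'c' 0 → fail=1;  out ∅∪{1}={1}
  n14('bb'): parent n13 fail=0; on 'b' 0 → fail=13;  out ∅∪∅=∅
  n16('cd'): parent n1 fail=0; on 'd' 0 → fail=7;  out ∅∪∅=∅
  n18('ad'): parent n9 fail=0; on 'd' 0 → fail=7;  out ∅∪∅=∅
  n3('cad'): parent n2 fail=9; on 'd' 9 → fail=18;  out ∅∪∅=∅
  n11('aca'): parent n10 fail=1; on 'a' 1 → fail=2;  out ∅∪∅=∅
  n15('bbc'): parent n14 fail=13; on 'c' 13→0 → fail=1;  out {4}∪{1}={1,4}
  n17('cdc'): parent n16 fail=7; on 'c' 7→0 → fail=1;  out {5}∪{1}={1,5}
  n19('adc'): parent n18 fail=7; on 'c' 7→0 → fail=1;  out ∅∪{1}={1}
  n4('cadc'): parent n3 fail=18; on 'c' 18 → fail=19;  out ∅∪{1}={1}
  n12('acad'): parent n11 fail=2; on 'd' 2 → fail=3;  out {3}∪∅={3}
  n20('adca'): parent n19 fail=1; on 'a' 1 → fail=2;  out ∅∪∅=∅
  n5('cadca'): parent n4 fail=19; on 'a' 19 → fail=20;  out ∅∪∅=∅
  n21('adcad'): parent n20 fail=2; on 'd' 2 → fail=3;  out {6}∪∅={6}
  n6('cadcad'): parent n5 fail=20; on 'd' 20 → fail=21;  out {0}∪{6}={0,6}

Scan:
pos 0 'a': at 9
pos 1 'c': at 10  ** P1@[1:1]
pos 2 'a': at 11
pos 3 'd': at 12  ** P3@[0:3]
pos 4 'd': at 7 (fail-walked)
pos 5 'b': at 8  ** P2@[4:5]
pos 6 'c': at 1 (fail-walked)  ** P1@[6:6]
pos 7 'a': at 2
pos 8 'd': at 3
pos 9 'c': at 4  ** P1@[9:9]
pos 10 'a': at 5
pos 11 'd': at 6  ** P0@[6:11],P6@[7:11]
pos 12 'd': at 7 (fail-walked)
pos 13 'b': at 8  ** P2@[12:13]
pos 14 'b': at 14 (fail-walked)
pos 15 'c': at 15  ** P1@[15:15],P4@[13:15]
pos 16 'd': at 16 (fail-walked)
pos 17 'c': at 17  ** P1@[17:17],P5@[15:17]
pos 18 'a': at 2 (fail-walked)
pos 19 'b': at 13 (fail-walked)
pos 20 'c': at 1 (fail-walked)  ** P1@[20:20]
pos 21 'a': at 2
pos 22 'd': at 3
pos 23 'c': at 4  ** P1@[23:23]
pos 24 'a': at 5
pos 25 'd': at 6  ** P0@[20:25],P6@[21:25]
pos 26 'a': at 9 (fail-walked)
pos 27 'd': at 18
pos 28 'c': at 19  ** P1@[28:28]
pos 29 'a': at 20
pos 30 'd': at 21  ** P6@[26:30]
pos 31 'a': at 9 (fail-walked)
pos 32 'c': at 10  ** P1@[32:32]
pos 33 'a': at 11
pos 34 'd': at 12  ** P3@[31:34]
pos 35 'c': at 4 (fail-walked)  ** P1@[35:35]
pos 36 'a': at 5
pos 37 'd': at 6  ** P0@[32:37],P6@[33:37]
pos 38 'd': at 7 (fail-walked)

Matches: [[1,1],[3,3],[5,2],[6,1],[9,1],[11,0],[11,6],[13,2],[15,1],[15,4],[17,1],[17,5],[20,1],[23,1],[25,0],[25,6],[28,1],[30,6],[32,1],[34,3],[35,1],[37,0],[37,6]]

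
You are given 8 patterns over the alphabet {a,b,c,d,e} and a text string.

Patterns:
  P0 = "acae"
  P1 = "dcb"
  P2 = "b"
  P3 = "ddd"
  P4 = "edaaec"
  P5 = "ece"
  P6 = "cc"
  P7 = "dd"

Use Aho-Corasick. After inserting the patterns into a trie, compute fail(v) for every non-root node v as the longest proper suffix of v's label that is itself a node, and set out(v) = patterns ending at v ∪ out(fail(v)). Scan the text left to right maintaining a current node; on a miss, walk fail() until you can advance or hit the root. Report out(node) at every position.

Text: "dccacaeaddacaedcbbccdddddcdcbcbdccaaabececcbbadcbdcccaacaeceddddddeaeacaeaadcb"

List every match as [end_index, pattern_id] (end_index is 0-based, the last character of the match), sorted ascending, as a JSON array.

Construct AC machine:
Trie nodes:
  n0 'ε': a→1 b→8 c→19 d→5 e→11
  n1 'a': c→2
  n2 'ac': a→3
  n3 'aca': e→4
  n4 'acae': ·  [P0 ends]
  n5 'd': c→6 d→9
  n6 'dc': b→7
  n7 'dcb': ·  [P1 ends]
  n8 'b': ·  [P2 ends]
  n9 'dd': d→10  [P7 ends]
  n10 'ddd': ·  [P3 ends]
  n11 'e': c→17 d→12
  n12 'ed': a→13
  n13 'eda': a→14
  n14 'edaa': e→15
  n15 'edaae': c→16
  n16 'edaaec': ·  [P4 ends]
  n17 'ec': e→18
  n18 'ece': ·  [P5 ends]
  n19 'c': c→20
  n20 'cc': ·  [P6 ends]

Failure links (BFS by depth):
  fail(1) 'a': from fail(0)=0 chase 'a': 0 ⇒ 0;  out=∅∪out(0)=∅
  fail(5) 'd': from fail(0)=0 chase 'd': 0 ⇒ 0;  out=∅∪out(0)=∅
  fail(8) 'b': from fail(0)=0 chase 'b': 0 ⇒ 0;  out={2}∪out(0)={2}
  fail(11) 'e': from fail(0)=0 chase 'e': 0 ⇒ 0;  out=∅∪out(0)=∅
  fail(19) 'c': from fail(0)=0 chase 'c': 0 ⇒ 0;  out=∅∪out(0)=∅
  fail(2) 'ac': from fail(1)=0 chase 'c': 0 ⇒ 19;  out=∅∪out(19)=∅
  fail(6) 'dc': from fail(5)=0 chase 'c': 0 ⇒ 19;  out=∅∪out(19)=∅
  fail(9) 'dd': from fail(5)=0 chase 'd': 0 ⇒ 5;  out={7}∪out(5)={7}
  fail(12) 'ed': from fail(11)=0 chase 'd': 0 ⇒ 5;  out=∅∪out(5)=∅
  fail(17) 'ec': from fail(11)=0 chase 'c': 0 ⇒ 19;  out=∅∪out(19)=∅
  fail(20) 'cc': from fail(19)=0 chase 'c': 0 ⇒ 19;  out={6}∪out(19)={6}
  fail(3) 'aca': from fail(2)=19 chase 'a': 19→0 ⇒ 1;  out=∅∪out(1)=∅
  fail(7) 'dcb': from fail(6)=19 chase 'b': 19→0 ⇒ 8;  out={1}∪out(8)={1,2}
  fail(10) 'ddd': from fail(9)=5 chase 'd': 5 ⇒ 9;  out={3}∪out(9)={3,7}
  fail(13) 'eda': from fail(12)=5 chase 'a': 5→0 ⇒ 1;  out=∅∪out(1)=∅
  fail(18) 'ece': from fail(17)=19 chase 'e': 19→0 ⇒ 11;  out={5}∪out(11)={5}
  fail(4) 'acae': from fail(3)=1 chase 'e': 1→0 ⇒ 11;  out={0}∪out(11)={0}
  fail(14) 'edaa': from fail(13)=1 chase 'a': 1→0 ⇒ 1;  out=∅∪out(1)=∅
  fail(15) 'edaae': from fail(14)=1 chase 'e': 1→0 ⇒ 11;  out=∅∪out(11)=∅
  fail(16) 'edaaec': from fail(15)=11 chase 'c': 11 ⇒ 17;  out={4}∪out(17)={4}

Scan:
pos 0 'd': at 5
pos 1 'c': at 6
pos 2 'c': at 20 (via fail)  emit P6@[1:2]
pos 3 'a': at 1 (via fail)
pos 4 'c': at 2
pos 5 'a': at 3
pos 6 'e': at 4  emit P0@[3:6]
pos 7 'a': at 1 (via fail)
pos 8 'd': at 5 (via fail)
pos 9 'd': at 9  emit P7@[8:9]
pos 10 'a': at 1 (via fail)
pos 11 'c': at 2
pos 12 'a': at 3
pos 13 'e': at 4  emit P0@[10:13]
pos 14 'd': at 12 (via fail)
pos 15 'c': at 6 (via fail)
pos 16 'b': at 7  emit P1@[14:16],P2@[16:16]
pos 17 'b': at 8 (via fail)  emit P2@[17:17]
pos 18 'c': at 19 (via fail)
pos 19 'c': at 20  emit P6@[18:19]
pos 20 'd': at 5 (via fail)
pos 21 'd': at 9  emit P7@[20:21]
pos 22 'd': at 10  emit P3@[20:22],P7@[21:22]
pos 23 'd': at 10 (via fail)  emit P3@[21:23],P7@[22:23]
pos 24 'd': at 10 (via fail)  emit P3@[22:24],P7@[23:24]
pos 25 'c': at 6 (via fail)
pos 26 'd': at 5 (via fail)
pos 27 'c': at 6
pos 28 'b': at 7  emit P1@[26:28],P2@[28:28]
pos 29 'c': at 19 (via fail)
pos 30 'b': at 8 (via fail)  emit P2@[30:30]
pos 31 'd': at 5 (via fail)
pos 32 'c': at 6
pos 33 'c': at 20 (via fail)  emit P6@[32:33]
pos 34 'a': at 1 (via fail)
pos 35 'a': at 1 (via fail)
pos 36 'a': at 1 (via fail)
pos 37 'b': at 8 (via fail)  emit P2@[37:37]
pos 38 'e': at 11 (via fail)
pos 39 'c': at 17
pos 40 'e': at 18  emit P5@[38:40]
pos 41 'c': at 17 (via fail)
pos 42 'c': at 20 (via fail)  emit P6@[41:42]
pos 43 'b': at 8 (via fail)  emit P2@[43:43]
pos 44 'b': at 8 (via fail)  emit P2@[44:44]
pos 45 'a': at 1 (via fail)
pos 46 'd': at 5 (via fail)
pos 47 'c': at 6
pos 48 'b': at 7  emit P1@[46:48],P2@[48:48]
pos 49 'd': at 5 (via fail)
pos 50 'c': at 6
pos 51 'c': at 20 (via fail)  emit P6@[50:51]
pos 52 'c': at 20 (via fail)  emit P6@[51:52]
pos 53 'a': at 1 (via fail)
pos 54 'a': at 1 (via fail)
pos 55 'c': at 2
pos 56 'a': at 3
pos 57 'e': at 4  emit P0@[54:57]
pos 58 'c': at 17 (via fail)
pos 59 'e': at 18  emit P5@[57:59]
pos 60 'd': at 12 (via fail)
pos 61 'd': at 9 (via fail)  emit P7@[60:61]
pos 62 'd': at 10  emit P3@[60:62],P7@[61:62]
pos 63 'd': at 10 (via fail)  emit P3@[61:63],P7@[62:63]
pos 64 'd': at 10 (via fail)  emit P3@[62:64],P7@[63:64]
pos 65 'd': at 10 (via fail)  emit P3@[63:65],P7@[64:65]
pos 66 'e': at 11 (via fail)
pos 67 'a': at 1 (via fail)
pos 68 'e': at 11 (via fail)
pos 69 'a': at 1 (via fail)
pos 70 'c': at 2
pos 71 'a': at 3
pos 72 'e': at 4  emit P0@[69:72]
pos 73 'a': at 1 (via fail)
pos 74 'a': at 1 (via fail)
pos 75 'd': at 5 (via fail)
pos 76 'c': at 6
pos 77 'b': at 7  emit P1@[75:77],P2@[77:77]

Result: [[2,6],[6,0],[9,7],[13,0],[16,1],[16,2],[17,2],[19,6],[21,7],[22,3],[22,7],[23,3],[23,7],[24,3],[24,7],[28,1],[28,2],[30,2],[33,6],[37,2],[40,5],[42,6],[43,2],[44,2],[48,1],[48,2],[51,6],[52,6],[57,0],[59,5],[61,7],[62,3],[62,7],[63,3],[63,7],[64,3],[64,7],[65,3],[65,7],[72,0],[77,1],[77,2]]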